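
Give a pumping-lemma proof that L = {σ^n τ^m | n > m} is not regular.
Assume L is regular with pumping length p. Idea: pumping down the σ-block drops the σ-count to at most the τ-count.
Choose s = σ^(p+1) τ^p ∈ L (|s| = 2p+1 ≥ p). By the pumping lemma, s = xyz with |xy| ≤ p, |y| > 0, so y = σ^k with k ≥ 1. Take i = 0: xz = σ^(p+1−k) τ^p. Since k ≥ 1, p+1−k ≤ p, so the number of σ's is no longer strictly greater than the number of τ's, hence xz ∉ L.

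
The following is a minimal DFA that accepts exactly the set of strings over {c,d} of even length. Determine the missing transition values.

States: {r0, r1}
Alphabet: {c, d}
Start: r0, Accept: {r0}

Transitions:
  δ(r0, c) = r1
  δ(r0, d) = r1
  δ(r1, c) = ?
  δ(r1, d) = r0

From the language and accept set, identify what each state tracks — r0: even length so far; r1: odd length so far.
Each missing δ(q, a) is the state matching the new tracked value after reading a.
δ(r1, c) = r0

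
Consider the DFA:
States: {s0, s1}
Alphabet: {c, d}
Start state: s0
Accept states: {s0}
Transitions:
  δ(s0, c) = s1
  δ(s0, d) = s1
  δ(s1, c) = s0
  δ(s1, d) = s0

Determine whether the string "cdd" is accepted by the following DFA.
Processing string "cdd":
  s0 --c--> s1
  s1 --d--> s0
  s0 --d--> s1
Final state: s1
Accept states: {s0}
No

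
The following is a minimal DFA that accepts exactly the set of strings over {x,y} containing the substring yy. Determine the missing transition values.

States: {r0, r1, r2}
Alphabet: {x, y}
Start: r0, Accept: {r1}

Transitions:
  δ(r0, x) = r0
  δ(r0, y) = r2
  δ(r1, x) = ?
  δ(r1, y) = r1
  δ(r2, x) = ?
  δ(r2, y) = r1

From the language and accept set, identify what each state tracks — r0: no progress toward yy; r1: substring yy seen; r2: one trailing y.
Each missing δ(q, a) is the state matching the new tracked value after reading a.
δ(r1, x) = r1; δ(r2, x) = r0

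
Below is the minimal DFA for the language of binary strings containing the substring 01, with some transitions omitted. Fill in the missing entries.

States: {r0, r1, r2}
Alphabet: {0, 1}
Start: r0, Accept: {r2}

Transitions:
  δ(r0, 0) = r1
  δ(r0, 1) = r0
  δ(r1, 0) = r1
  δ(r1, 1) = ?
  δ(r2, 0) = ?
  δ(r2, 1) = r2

From the language and accept set, identify what each state tracks — r0: no 0 seen yet; r1: seen a 0, waiting for 1; r2: substring 01 seen.
Each missing δ(q, a) is the state matching the new tracked value after reading a.
δ(r1, 1) = r2; δ(r2, 0) = r2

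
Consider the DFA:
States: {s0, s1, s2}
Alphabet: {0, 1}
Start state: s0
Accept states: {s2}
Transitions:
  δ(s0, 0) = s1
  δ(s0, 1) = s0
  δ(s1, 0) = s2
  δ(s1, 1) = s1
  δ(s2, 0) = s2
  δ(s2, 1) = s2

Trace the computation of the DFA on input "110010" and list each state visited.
read '1': s0 → s0
  read '1': s0 → s0
  read '0': s0 → s1
  read '0': s1 → s2
  read '1': s2 → s2
  read '0': s2 → s2
s0 -> s0 -> s0 -> s1 -> s2 -> s2 -> s2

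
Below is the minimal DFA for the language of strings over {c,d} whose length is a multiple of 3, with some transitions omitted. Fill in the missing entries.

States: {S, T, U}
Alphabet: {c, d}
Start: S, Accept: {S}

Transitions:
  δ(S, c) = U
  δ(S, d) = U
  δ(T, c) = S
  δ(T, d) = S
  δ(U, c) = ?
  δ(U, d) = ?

From the language and accept set, identify what each state tracks — S: length ≡ 0 (mod 3); T: length ≡ 2 (mod 3); U: length ≡ 1 (mod 3).
Each missing δ(q, a) is the state matching the new tracked value after reading a.
δ(U, c) = T; δ(U, d) = T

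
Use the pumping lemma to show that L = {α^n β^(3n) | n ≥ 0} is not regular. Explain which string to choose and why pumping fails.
Assume L is regular with pumping length p. Idea: pumping the α-block breaks the 1:3 ratio.
Choose s = α^p β^(3p) (length 4p ≥ p). By the pumping lemma, s = xyz with |xy| ≤ p, |y| > 0, so y = α^k with k ≥ 1. Then xy²z = α^(p+k) β^(3p). For this to be in L we would need 3p = 3(p+k), i.e. 3k = 0, contradicting k ≥ 1. So xy²z ∉ L.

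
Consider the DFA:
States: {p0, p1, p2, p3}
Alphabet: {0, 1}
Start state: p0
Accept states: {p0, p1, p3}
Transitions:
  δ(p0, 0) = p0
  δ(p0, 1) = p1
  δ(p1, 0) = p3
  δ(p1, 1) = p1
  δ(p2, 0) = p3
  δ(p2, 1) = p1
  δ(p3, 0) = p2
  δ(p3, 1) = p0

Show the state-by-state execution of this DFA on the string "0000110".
read '0': p0 → p0
  read '0': p0 → p0
  read '0': p0 → p0
  read '0': p0 → p0
  read '1': p0 → p1
  read '1': p1 → p1
  read '0': p1 → p3
p0 -> p0 -> p0 -> p0 -> p0 -> p1 -> p1 -> p3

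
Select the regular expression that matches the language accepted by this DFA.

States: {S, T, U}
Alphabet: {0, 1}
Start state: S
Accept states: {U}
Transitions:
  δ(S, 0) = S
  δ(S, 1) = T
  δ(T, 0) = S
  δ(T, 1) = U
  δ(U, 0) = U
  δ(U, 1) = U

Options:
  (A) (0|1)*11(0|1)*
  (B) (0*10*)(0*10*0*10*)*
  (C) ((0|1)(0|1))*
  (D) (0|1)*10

Check each option against the DFA on short strings; one disagreement eliminates an option:
  (A) (0|1)*11(0|1)*: agrees with the DFA on every string of length ≤ 6
  (B) (0*10*)(0*10*0*10*)*: on '1' the DFA goes S → T and rejects (T ∉ Accept), but the regex matches it → eliminate
  (C) ((0|1)(0|1))*: on ε the DFA stays in S and rejects (S ∉ Accept), but the regex matches it → eliminate
  (D) (0|1)*10: on '10' the DFA goes S → T → S and rejects (S ∉ Accept), but the regex matches it → eliminate
Only (A) is consistent with the DFA.
(A) (0|1)*11(0|1)*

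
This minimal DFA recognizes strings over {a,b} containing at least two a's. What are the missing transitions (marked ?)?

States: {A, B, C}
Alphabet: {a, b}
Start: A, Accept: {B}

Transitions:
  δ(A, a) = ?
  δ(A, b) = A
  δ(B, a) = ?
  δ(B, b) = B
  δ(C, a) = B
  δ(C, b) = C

From the language and accept set, identify what each state tracks — A: zero a's seen; B: ≥ two a's seen; C: one a seen.
Each missing δ(q, a) is the state matching the new tracked value after reading a.
δ(A, a) = C; δ(B, a) = B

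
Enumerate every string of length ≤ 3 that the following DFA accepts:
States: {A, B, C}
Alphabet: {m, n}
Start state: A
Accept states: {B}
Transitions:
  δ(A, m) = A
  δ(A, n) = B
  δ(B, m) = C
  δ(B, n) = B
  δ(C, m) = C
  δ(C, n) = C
n, mn, nn, mmn, mnn, nnn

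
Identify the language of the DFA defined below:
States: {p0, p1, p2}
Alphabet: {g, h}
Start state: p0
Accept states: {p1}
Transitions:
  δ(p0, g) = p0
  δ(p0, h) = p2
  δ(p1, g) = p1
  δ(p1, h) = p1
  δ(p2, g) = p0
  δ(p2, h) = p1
Testing a few strings:
  'g' → reject
  'hhg' → accept
  'hh' → accept
  'ggg' → reject
State roles: p0=no progress toward hh; p1=substring hh seen; p2=one trailing h
All strings over {g,h} containing the substring hh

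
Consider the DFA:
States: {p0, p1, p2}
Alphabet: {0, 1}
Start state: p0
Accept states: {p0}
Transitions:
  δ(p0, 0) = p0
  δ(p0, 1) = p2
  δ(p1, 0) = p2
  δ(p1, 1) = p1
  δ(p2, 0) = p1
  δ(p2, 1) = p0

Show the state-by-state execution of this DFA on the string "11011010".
read '1': p0 → p2
  read '1': p2 → p0
  read '0': p0 → p0
  read '1': p0 → p2
  read '1': p2 → p0
  read '0': p0 → p0
  read '1': p0 → p2
  read '0': p2 → p1
p0 -> p2 -> p0 -> p0 -> p2 -> p0 -> p0 -> p2 -> p1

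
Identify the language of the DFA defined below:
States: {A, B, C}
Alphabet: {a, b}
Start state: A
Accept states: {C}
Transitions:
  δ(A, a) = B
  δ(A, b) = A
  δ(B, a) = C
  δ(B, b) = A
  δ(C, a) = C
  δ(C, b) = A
Testing a few strings:
  'bbbb' → reject
  'a' → reject
  'abbb' → reject
  'bbab' → reject
State roles: A=last symbol not a; B=one trailing a; C=two trailing a's
All strings over {a,b} ending with aa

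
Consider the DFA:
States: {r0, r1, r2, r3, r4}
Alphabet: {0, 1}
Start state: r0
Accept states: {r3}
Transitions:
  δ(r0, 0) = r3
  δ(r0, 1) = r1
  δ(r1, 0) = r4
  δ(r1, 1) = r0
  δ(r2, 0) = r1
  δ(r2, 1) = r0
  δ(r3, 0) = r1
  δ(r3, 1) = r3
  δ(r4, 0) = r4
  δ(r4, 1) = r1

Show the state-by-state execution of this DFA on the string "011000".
read '0': r0 → r3
  read '1': r3 → r3
  read '1': r3 → r3
  read '0': r3 → r1
  read '0': r1 → r4
  read '0': r4 → r4
r0 -> r3 -> r3 -> r3 -> r1 -> r4 -> r4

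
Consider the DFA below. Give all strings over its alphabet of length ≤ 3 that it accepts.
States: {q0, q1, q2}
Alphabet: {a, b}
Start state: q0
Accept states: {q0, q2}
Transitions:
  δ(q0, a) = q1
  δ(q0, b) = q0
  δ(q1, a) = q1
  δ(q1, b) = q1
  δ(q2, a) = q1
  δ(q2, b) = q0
ε, b, bb, bbb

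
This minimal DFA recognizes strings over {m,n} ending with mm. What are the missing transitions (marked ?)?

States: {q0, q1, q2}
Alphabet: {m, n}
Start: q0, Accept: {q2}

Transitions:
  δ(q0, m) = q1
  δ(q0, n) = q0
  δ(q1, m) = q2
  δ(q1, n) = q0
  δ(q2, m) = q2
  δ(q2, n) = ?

From the language and accept set, identify what each state tracks — q0: last symbol not m; q1: one trailing m; q2: two trailing m's.
Each missing δ(q, a) is the state matching the new tracked value after reading a.
δ(q2, n) = q0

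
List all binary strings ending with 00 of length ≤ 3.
00, 000, 100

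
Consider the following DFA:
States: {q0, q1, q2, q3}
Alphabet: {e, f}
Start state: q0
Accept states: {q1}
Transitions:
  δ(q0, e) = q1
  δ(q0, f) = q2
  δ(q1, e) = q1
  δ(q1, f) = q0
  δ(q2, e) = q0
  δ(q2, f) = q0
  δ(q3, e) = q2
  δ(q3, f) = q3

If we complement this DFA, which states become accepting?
Complement accept states = All states \ Original accept states
= {q0, q1, q2, q3} \ {q1}
{q0, q2, q3}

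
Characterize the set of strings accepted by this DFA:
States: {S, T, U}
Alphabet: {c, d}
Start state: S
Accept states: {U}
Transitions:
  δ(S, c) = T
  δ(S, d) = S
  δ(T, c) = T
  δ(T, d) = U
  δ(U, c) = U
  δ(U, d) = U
Testing a few strings:
  'cccc' → reject
  'cccd' → accept
  'dcdd' → accept
  'cddd' → accept
State roles: S=no c seen yet; T=seen a c, waiting for d; U=substring cd seen
All strings over {c,d} containing the substring cd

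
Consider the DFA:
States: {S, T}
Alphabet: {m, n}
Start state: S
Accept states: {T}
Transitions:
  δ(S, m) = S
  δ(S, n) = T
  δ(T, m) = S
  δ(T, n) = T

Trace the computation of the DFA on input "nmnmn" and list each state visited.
read 'n': S → T
  read 'm': T → S
  read 'n': S → T
  read 'm': T → S
  read 'n': S → T
S -> T -> S -> T -> S -> T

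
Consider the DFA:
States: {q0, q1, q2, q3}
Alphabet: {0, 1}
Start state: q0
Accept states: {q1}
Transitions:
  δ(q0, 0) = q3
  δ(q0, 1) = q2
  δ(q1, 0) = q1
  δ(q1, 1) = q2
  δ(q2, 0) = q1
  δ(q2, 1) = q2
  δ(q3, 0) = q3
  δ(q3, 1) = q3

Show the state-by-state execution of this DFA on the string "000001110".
read '0': q0 → q3
  read '0': q3 → q3
  read '0': q3 → q3
  read '0': q3 → q3
  read '0': q3 → q3
  read '1': q3 → q3
  read '1': q3 → q3
  read '1': q3 → q3
  read '0': q3 → q3
q0 -> q3 -> q3 -> q3 -> q3 -> q3 -> q3 -> q3 -> q3 -> q3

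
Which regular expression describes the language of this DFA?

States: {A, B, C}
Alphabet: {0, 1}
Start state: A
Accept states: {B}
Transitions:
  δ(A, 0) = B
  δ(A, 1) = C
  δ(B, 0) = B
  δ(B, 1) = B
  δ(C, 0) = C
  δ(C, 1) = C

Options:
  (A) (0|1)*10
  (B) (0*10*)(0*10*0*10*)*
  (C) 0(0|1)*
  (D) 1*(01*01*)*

Check each option against the DFA on short strings; one disagreement eliminates an option:
  (A) (0|1)*10: on '0' the DFA goes A → B and accepts (B ∈ Accept), but the regex does not match it → eliminate
  (B) (0*10*)(0*10*0*10*)*: on '0' the DFA goes A → B and accepts (B ∈ Accept), but the regex does not match it → eliminate
  (C) 0(0|1)*: agrees with the DFA on every string of length ≤ 6
  (D) 1*(01*01*)*: on ε the DFA stays in A and rejects (A ∉ Accept), but the regex matches it → eliminate
Only (C) is consistent with the DFA.
(C) 0(0|1)*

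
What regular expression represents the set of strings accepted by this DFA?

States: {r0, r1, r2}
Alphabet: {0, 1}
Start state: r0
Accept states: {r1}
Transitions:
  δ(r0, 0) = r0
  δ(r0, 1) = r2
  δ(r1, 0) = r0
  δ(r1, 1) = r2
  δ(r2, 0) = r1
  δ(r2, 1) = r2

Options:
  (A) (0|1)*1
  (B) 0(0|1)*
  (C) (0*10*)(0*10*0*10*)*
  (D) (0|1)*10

Check each option against the DFA on short strings; one disagreement eliminates an option:
  (A) (0|1)*1: on '1' the DFA goes r0 → r2 and rejects (r2 ∉ Accept), but the regex matches it → eliminate
  (B) 0(0|1)*: on '0' the DFA goes r0 → r0 and rejects (r0 ∉ Accept), but the regex matches it → eliminate
  (C) (0*10*)(0*10*0*10*)*: on '1' the DFA goes r0 → r2 and rejects (r2 ∉ Accept), but the regex matches it → eliminate
  (D) (0|1)*10: agrees with the DFA on every string of length ≤ 6
Only (D) is consistent with the DFA.
(D) (0|1)*10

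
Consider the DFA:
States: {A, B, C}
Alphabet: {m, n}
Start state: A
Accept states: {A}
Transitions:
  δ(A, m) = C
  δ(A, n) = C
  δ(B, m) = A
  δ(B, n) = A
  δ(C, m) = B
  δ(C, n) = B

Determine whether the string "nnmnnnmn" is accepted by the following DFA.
Processing string "nnmnnnmn":
  A --n--> C
  C --n--> B
  B --m--> A
  A --n--> C
  C --n--> B
  B --n--> A
  A --m--> C
  C --n--> B
Final state: B
Accept states: {A}
No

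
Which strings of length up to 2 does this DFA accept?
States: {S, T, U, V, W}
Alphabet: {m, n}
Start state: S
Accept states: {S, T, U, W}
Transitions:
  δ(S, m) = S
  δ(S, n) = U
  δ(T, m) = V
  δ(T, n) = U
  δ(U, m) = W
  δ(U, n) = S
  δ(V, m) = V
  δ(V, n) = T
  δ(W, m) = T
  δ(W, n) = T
ε, m, n, mm, mn, nm, nn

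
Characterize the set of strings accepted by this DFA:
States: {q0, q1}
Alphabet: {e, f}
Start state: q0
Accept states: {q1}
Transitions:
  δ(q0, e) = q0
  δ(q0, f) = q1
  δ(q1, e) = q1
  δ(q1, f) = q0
Testing a few strings:
  'ff' → reject
  'e' → reject
  'f' → accept
  'fee' → accept
State roles: q0=even number of f's so far; q1=odd number of f's so far
All strings over {e,f} with an odd number of f's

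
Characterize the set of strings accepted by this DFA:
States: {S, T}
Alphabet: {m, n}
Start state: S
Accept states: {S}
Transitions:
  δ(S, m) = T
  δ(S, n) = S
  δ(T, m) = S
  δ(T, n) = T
Testing a few strings:
  'm' → reject
  'n' → accept
  'mn' → reject
  'nn' → accept
State roles: S=even number of m's so far; T=odd number of m's so far
All strings over {m,n} with an even number of m's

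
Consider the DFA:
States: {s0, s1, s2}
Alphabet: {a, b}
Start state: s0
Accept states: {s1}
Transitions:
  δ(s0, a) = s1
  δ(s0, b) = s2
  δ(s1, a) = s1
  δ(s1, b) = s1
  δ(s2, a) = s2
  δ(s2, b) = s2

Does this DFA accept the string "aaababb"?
Processing string "aaababb":
  s0 --a--> s1
  s1 --a--> s1
  s1 --a--> s1
  s1 --b--> s1
  s1 --a--> s1
  s1 --b--> s1
  s1 --b--> s1
Final state: s1
Accept states: {s1}
Yes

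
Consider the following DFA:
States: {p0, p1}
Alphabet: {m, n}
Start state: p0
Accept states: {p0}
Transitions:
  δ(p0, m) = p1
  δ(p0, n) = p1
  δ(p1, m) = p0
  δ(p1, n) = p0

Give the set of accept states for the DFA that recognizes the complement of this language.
Complement accept states = All states \ Original accept states
= {p0, p1} \ {p0}
{p1}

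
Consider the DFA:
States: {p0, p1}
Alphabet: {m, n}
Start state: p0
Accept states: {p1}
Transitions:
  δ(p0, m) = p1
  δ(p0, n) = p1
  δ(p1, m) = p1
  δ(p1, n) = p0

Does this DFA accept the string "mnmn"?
Processing string "mnmn":
  p0 --m--> p1
  p1 --n--> p0
  p0 --m--> p1
  p1 --n--> p0
Final state: p0
Accept states: {p1}
No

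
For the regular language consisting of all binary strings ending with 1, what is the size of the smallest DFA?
By Myhill–Nerode, count the distinguishable equivalence classes: two classes — last symbol is 1 vs. not.
2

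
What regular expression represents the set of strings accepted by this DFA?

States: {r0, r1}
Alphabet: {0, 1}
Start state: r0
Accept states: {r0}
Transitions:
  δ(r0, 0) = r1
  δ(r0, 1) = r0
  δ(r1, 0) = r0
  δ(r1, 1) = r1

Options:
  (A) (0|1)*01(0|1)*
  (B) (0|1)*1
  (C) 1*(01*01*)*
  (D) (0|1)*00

Check each option against the DFA on short strings; one disagreement eliminates an option:
  (A) (0|1)*01(0|1)*: on ε the DFA stays in r0 and accepts (r0 ∈ Accept), but the regex does not match it → eliminate
  (B) (0|1)*1: on ε the DFA stays in r0 and accepts (r0 ∈ Accept), but the regex does not match it → eliminate
  (C) 1*(01*01*)*: agrees with the DFA on every string of length ≤ 6
  (D) (0|1)*00: on ε the DFA stays in r0 and accepts (r0 ∈ Accept), but the regex does not match it → eliminate
Only (C) is consistent with the DFA.
(C) 1*(01*01*)*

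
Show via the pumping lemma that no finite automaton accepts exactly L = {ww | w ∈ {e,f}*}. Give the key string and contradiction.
Assume L is regular with pumping length p. Idea: pumping the leading e-block breaks the equality of the two halves.
Choose s = e^p f e^p f ∈ L (with w = e^p f). |s| = 2p+2 ≥ p. By the pumping lemma, s = xyz with |xy| ≤ p, |y| > 0, so y = e^k with k ≥ 1, in the first e-block. Then xy²z = e^(p+k) f e^p f, of length 2p+2+k. If k is odd this length is odd, so it cannot be of the form ww. If k is even, each half has length p+1+k/2 ≤ p+k, so the first half lies entirely inside the leading e-block and contains no f, while the second half ends in f; the halves differ. Either way xy²z ∉ L.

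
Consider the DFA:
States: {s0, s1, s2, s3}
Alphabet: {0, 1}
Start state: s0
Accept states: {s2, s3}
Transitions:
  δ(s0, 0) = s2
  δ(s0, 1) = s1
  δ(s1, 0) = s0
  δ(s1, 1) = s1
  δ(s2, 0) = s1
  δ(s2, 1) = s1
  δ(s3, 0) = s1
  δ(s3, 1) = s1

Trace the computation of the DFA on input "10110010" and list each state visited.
read '1': s0 → s1
  read '0': s1 → s0
  read '1': s0 → s1
  read '1': s1 → s1
  read '0': s1 → s0
  read '0': s0 → s2
  read '1': s2 → s1
  read '0': s1 → s0
s0 -> s1 -> s0 -> s1 -> s1 -> s0 -> s2 -> s1 -> s0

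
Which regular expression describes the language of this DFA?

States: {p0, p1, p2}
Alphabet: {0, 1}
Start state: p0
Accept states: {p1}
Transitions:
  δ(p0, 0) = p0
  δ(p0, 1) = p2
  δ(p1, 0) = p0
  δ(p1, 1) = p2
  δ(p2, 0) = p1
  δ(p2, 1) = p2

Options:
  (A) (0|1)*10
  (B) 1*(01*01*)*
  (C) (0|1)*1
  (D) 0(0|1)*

Check each option against the DFA on short strings; one disagreement eliminates an option:
  (A) (0|1)*10: agrees with the DFA on every string of length ≤ 6
  (B) 1*(01*01*)*: on ε the DFA stays in p0 and rejects (p0 ∉ Accept), but the regex matches it → eliminate
  (C) (0|1)*1: on '1' the DFA goes p0 → p2 and rejects (p2 ∉ Accept), but the regex matches it → eliminate
  (D) 0(0|1)*: on '0' the DFA goes p0 → p0 and rejects (p0 ∉ Accept), but the regex matches it → eliminate
Only (A) is consistent with the DFA.
(A) (0|1)*10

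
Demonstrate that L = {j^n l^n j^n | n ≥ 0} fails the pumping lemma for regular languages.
Assume L is regular with pumping length p. Idea: pumping the first j-block unbalances it against the other two.
Choose s = j^p l^p j^p ∈ L (|s| = 3p ≥ p). By the pumping lemma, s = xyz with |xy| ≤ p, |y| > 0, so y = j^k with k ≥ 1, inside the first j-block. Then xy²z = j^(p+k) l^p j^p. The first block has length p+k ≠ p, so the three block lengths are no longer equal and xy²z ∉ L.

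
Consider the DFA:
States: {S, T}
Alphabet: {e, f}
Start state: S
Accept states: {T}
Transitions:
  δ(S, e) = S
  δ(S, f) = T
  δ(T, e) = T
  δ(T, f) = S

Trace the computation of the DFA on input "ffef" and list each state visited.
read 'f': S → T
  read 'f': T → S
  read 'e': S → S
  read 'f': S → T
S -> T -> S -> S -> T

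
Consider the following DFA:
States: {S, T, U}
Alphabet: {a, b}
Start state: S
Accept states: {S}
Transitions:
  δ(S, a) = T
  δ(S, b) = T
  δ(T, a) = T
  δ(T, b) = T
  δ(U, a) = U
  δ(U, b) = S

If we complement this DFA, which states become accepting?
Complement accept states = All states \ Original accept states
= {S, T, U} \ {S}
{T, U}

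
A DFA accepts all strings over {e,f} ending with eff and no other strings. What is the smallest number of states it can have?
By Myhill–Nerode, count the distinguishable equivalence classes: 4 classes — one per longest suffix of the input that is a prefix of 'eff' (lengths 0 through 3); only the length-3 class is accepting.
4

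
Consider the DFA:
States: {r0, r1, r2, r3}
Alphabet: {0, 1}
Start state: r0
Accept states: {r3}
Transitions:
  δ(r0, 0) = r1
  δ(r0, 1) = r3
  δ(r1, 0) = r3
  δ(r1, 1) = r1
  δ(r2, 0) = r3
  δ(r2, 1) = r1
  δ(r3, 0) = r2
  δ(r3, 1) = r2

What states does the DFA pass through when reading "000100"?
read '0': r0 → r1
  read '0': r1 → r3
  read '0': r3 → r2
  read '1': r2 → r1
  read '0': r1 → r3
  read '0': r3 → r2
r0 -> r1 -> r3 -> r2 -> r1 -> r3 -> r2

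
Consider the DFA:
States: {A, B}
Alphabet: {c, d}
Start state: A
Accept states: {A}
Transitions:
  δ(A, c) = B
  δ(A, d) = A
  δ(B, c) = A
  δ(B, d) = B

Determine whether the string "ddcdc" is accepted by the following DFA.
Processing string "ddcdc":
  A --d--> A
  A --d--> A
  A --c--> B
  B --d--> B
  B --c--> A
Final state: A
Accept states: {A}
Yes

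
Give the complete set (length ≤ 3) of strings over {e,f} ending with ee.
ee, eee, fee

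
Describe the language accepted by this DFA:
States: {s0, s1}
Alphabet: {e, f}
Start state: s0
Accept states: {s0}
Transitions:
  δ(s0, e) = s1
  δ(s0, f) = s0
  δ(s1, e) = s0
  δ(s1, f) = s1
Testing a few strings:
  'efe' → accept
  'eee' → reject
  'ef' → reject
  'ff' → accept
State roles: s0=even number of e's so far; s1=odd number of e's so far
All strings over {e,f} with an even number of e's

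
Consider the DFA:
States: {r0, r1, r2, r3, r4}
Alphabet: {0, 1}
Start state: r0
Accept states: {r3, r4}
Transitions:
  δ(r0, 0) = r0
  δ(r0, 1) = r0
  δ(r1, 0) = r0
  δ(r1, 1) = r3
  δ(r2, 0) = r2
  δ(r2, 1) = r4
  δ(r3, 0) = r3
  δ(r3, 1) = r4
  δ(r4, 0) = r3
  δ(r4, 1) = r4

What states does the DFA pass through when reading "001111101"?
read '0': r0 → r0
  read '0': r0 → r0
  read '1': r0 → r0
  read '1': r0 → r0
  read '1': r0 → r0
  read '1': r0 → r0
  read '1': r0 → r0
  read '0': r0 → r0
  read '1': r0 → r0
r0 -> r0 -> r0 -> r0 -> r0 -> r0 -> r0 -> r0 -> r0 -> r0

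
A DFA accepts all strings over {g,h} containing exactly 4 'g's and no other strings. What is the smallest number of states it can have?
By Myhill–Nerode, count the distinguishable equivalence classes: 6 classes — having seen 0, 1, …, 4, or >4 copies of 'g'; the count-4 class is the only accepting one and >4 is dead.
6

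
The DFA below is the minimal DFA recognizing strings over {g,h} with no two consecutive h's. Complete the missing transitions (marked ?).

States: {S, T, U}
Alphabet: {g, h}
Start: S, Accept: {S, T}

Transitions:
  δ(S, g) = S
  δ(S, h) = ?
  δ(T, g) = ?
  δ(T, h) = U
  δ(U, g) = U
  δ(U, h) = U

From the language and accept set, identify what each state tracks — S: last symbol not h (ok); T: last symbol h (ok); U: saw hh (dead).
Each missing δ(q, a) is the state matching the new tracked value after reading a.
δ(S, h) = T; δ(T, g) = S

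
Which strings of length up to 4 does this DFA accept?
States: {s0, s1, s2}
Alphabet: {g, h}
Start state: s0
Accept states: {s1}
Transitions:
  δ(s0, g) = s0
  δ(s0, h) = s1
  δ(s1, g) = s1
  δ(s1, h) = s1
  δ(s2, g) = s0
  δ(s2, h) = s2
h, gh, hg, hh, ggh, ghg, ghh, hgg, hgh, hhg, hhh, gggh, gghg, gghh, ghgg, ghgh, ghhg, ghhh, hggg, hggh, hghg, hghh, hhgg, hhgh, hhhg, hhhh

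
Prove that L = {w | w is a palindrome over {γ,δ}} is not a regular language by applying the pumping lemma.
Assume L is regular with pumping length p. Idea: pumping the leading γ-block breaks the symmetry.
Choose s = γ^p δ γ^p (a palindrome of length 2p+1 ≥ p). By the pumping lemma, s = xyz with |xy| ≤ p, |y| > 0, so y = γ^k with k > 0 (xy lies entirely in the first γ^p). Then xy²z = γ^(p+k) δ γ^p, which is not a palindrome since p+k ≠ p.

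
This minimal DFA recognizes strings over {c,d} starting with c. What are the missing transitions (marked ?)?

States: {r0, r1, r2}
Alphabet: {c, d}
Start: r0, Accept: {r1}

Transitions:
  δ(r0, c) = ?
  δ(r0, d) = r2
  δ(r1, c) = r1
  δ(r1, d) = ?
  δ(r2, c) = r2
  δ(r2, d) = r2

From the language and accept set, identify what each state tracks — r0: no input read; r1: started with c; r2: started with d (dead).
Each missing δ(q, a) is the state matching the new tracked value after reading a.
δ(r0, c) = r1; δ(r1, d) = r1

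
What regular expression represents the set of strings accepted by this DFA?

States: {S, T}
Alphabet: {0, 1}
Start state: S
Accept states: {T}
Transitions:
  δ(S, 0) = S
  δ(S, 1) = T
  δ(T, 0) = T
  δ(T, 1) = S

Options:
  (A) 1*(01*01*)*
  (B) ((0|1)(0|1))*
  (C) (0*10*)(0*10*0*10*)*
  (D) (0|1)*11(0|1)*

Check each option against the DFA on short strings; one disagreement eliminates an option:
  (A) 1*(01*01*)*: on ε the DFA stays in S and rejects (S ∉ Accept), but the regex matches it → eliminate
  (B) ((0|1)(0|1))*: on ε the DFA stays in S and rejects (S ∉ Accept), but the regex matches it → eliminate
  (C) (0*10*)(0*10*0*10*)*: agrees with the DFA on every string of length ≤ 6
  (D) (0|1)*11(0|1)*: on '1' the DFA goes S → T and accepts (T ∈ Accept), but the regex does not match it → eliminate
Only (C) is consistent with the DFA.
(C) (0*10*)(0*10*0*10*)*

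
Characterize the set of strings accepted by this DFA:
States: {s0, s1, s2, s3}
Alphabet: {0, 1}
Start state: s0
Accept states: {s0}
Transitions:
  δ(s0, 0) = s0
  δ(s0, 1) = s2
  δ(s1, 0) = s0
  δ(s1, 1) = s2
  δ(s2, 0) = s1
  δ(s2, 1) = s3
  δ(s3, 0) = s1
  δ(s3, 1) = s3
Testing a few strings:
  '11' → reject
  '111' → reject
  '010' → reject
  '0000' → accept
State roles: s0=value ≡ 0 (mod 4); s1=value ≡ 2 (mod 4); s2=value ≡ 1 (mod 4); s3=value ≡ 3 (mod 4)
All binary strings representing a multiple of 4 (read in base 2; leading zeros allowed and ε counts as 0)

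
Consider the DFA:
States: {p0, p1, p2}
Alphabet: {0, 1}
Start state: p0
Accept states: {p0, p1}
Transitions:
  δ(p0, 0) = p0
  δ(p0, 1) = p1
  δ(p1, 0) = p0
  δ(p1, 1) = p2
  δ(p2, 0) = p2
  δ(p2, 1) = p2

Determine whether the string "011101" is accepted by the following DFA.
Processing string "011101":
  p0 --0--> p0
  p0 --1--> p1
  p1 --1--> p2
  p2 --1--> p2
  p2 --0--> p2
  p2 --1--> p2
Final state: p2
Accept states: {p0, p1}
No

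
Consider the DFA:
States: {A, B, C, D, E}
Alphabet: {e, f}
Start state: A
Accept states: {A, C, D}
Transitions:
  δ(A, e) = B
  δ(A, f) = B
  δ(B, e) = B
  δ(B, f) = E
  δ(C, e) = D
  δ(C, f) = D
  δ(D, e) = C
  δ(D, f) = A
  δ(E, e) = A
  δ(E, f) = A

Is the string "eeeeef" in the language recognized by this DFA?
Processing string "eeeeef":
  A --e--> B
  B --e--> B
  B --e--> B
  B --e--> B
  B --e--> B
  B --f--> E
Final state: E
Accept states: {A, C, D}
No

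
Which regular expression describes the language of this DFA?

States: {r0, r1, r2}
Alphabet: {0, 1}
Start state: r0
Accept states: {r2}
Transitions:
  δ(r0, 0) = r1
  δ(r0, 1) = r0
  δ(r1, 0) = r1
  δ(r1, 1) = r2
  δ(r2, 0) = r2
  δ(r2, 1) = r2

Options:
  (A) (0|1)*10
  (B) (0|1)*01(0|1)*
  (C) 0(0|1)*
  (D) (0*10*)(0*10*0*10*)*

Check each option against the DFA on short strings; one disagreement eliminates an option:
  (A) (0|1)*10: on '01' the DFA goes r0 → r1 → r2 and accepts (r2 ∈ Accept), but the regex does not match it → eliminate
  (B) (0|1)*01(0|1)*: agrees with the DFA on every string of length ≤ 6
  (C) 0(0|1)*: on '0' the DFA goes r0 → r1 and rejects (r1 ∉ Accept), but the regex matches it → eliminate
  (D) (0*10*)(0*10*0*10*)*: on '1' the DFA goes r0 → r0 and rejects (r0 ∉ Accept), but the regex matches it → eliminate
Only (B) is consistent with the DFA.
(B) (0|1)*01(0|1)*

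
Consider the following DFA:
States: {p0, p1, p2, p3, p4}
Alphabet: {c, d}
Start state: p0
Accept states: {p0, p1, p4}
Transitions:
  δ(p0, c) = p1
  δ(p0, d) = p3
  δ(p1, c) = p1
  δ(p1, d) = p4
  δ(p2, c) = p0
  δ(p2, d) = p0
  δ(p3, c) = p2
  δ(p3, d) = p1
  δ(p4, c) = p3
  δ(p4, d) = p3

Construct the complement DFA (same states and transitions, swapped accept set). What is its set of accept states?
Complement accept states = All states \ Original accept states
= {p0, p1, p2, p3, p4} \ {p0, p1, p4}
{p2, p3}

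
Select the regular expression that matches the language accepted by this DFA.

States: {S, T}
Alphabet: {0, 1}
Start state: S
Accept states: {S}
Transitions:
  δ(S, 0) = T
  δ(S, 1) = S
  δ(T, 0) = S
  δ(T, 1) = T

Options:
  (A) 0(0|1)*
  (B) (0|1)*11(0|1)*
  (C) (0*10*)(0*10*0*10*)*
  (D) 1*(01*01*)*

Check each option against the DFA on short strings; one disagreement eliminates an option:
  (A) 0(0|1)*: on ε the DFA stays in S and accepts (S ∈ Accept), but the regex does not match it → eliminate
  (B) (0|1)*11(0|1)*: on ε the DFA stays in S and accepts (S ∈ Accept), but the regex does not match it → eliminate
  (C) (0*10*)(0*10*0*10*)*: on ε the DFA stays in S and accepts (S ∈ Accept), but the regex does not match it → eliminate
  (D) 1*(01*01*)*: agrees with the DFA on every string of length ≤ 6
Only (D) is consistent with the DFA.
(D) 1*(01*01*)*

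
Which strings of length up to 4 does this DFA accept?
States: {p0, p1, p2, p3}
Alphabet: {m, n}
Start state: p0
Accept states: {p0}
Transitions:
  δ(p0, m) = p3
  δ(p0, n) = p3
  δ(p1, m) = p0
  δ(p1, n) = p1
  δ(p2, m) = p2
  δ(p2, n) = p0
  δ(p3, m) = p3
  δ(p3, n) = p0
ε, mn, nn, mmn, nmn, mmmn, mnmn, mnnn, nmmn, nnmn, nnnn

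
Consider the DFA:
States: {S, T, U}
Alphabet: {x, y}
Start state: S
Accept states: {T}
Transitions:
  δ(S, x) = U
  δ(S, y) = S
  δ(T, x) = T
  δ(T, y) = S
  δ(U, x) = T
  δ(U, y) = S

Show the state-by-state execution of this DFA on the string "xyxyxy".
read 'x': S → U
  read 'y': U → S
  read 'x': S → U
  read 'y': U → S
  read 'x': S → U
  read 'y': U → S
S -> U -> S -> U -> S -> U -> S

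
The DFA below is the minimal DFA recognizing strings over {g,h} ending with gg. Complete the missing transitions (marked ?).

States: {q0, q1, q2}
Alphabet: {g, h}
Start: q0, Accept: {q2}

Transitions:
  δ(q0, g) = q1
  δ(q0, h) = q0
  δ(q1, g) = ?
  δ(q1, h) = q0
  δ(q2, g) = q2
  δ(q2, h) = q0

From the language and accept set, identify what each state tracks — q0: last symbol not g; q1: one trailing g; q2: two trailing g's.
Each missing δ(q, a) is the state matching the new tracked value after reading a.
δ(q1, g) = q2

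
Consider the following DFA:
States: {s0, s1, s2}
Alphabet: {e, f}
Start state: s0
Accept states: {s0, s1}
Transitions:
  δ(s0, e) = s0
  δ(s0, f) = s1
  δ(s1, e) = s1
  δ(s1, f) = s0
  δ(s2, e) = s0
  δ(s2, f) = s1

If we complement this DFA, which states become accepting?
Complement accept states = All states \ Original accept states
= {s0, s1, s2} \ {s0, s1}
{s2}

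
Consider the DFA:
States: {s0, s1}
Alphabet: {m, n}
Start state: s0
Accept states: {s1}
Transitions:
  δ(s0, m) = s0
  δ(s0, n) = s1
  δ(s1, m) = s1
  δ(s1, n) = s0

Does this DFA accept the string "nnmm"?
Processing string "nnmm":
  s0 --n--> s1
  s1 --n--> s0
  s0 --m--> s0
  s0 --m--> s0
Final state: s0
Accept states: {s1}
No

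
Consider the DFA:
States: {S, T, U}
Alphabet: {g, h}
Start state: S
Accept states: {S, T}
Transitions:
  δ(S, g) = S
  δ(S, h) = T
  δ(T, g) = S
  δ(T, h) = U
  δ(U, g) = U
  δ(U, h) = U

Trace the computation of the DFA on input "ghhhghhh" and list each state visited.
read 'g': S → S
  read 'h': S → T
  read 'h': T → U
  read 'h': U → U
  read 'g': U → U
  read 'h': U → U
  read 'h': U → U
  read 'h': U → U
S -> S -> T -> U -> U -> U -> U -> U -> U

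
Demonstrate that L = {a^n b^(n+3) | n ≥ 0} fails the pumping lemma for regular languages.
Assume L is regular with pumping length p. Idea: pumping the a-block breaks the fixed offset of 3.
Choose s = a^p b^(p+3) ∈ L. By the pumping lemma, s = xyz with |xy| ≤ p, |y| > 0, so y = a^k with k ≥ 1. Then xy²z = a^(p+k) b^(p+3). For this to be in L we would need p+3 = (p+k)+3, i.e. k = 0, contradicting k ≥ 1. So xy²z ∉ L.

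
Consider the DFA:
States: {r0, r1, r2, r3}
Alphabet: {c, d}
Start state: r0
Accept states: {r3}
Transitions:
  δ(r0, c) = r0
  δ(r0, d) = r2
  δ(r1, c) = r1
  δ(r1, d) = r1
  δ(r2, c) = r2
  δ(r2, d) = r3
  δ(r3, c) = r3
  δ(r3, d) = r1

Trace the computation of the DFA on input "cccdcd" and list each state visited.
read 'c': r0 → r0
  read 'c': r0 → r0
  read 'c': r0 → r0
  read 'd': r0 → r2
  read 'c': r2 → r2
  read 'd': r2 → r3
r0 -> r0 -> r0 -> r0 -> r2 -> r2 -> r3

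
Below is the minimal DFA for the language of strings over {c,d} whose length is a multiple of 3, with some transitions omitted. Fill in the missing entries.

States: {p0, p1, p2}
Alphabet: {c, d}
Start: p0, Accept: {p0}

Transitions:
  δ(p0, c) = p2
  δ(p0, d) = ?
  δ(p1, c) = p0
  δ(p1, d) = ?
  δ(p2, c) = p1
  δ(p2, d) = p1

From the language and accept set, identify what each state tracks — p0: length ≡ 0 (mod 3); p1: length ≡ 2 (mod 3); p2: length ≡ 1 (mod 3).
Each missing δ(q, a) is the state matching the new tracked value after reading a.
δ(p0, d) = p2; δ(p1, d) = p0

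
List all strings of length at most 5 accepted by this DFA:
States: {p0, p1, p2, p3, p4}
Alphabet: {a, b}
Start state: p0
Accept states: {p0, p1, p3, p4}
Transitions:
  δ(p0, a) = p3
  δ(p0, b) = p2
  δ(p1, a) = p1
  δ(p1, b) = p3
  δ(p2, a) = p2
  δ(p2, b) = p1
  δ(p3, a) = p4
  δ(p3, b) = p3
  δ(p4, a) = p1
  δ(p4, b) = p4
ε, a, aa, ab, bb, aaa, aab, aba, abb, bab, bba, bbb, aaaa, aaab, aaba, aabb, abaa, abab, abba, abbb, baab, baba, babb, bbaa, bbab, bbba, bbbb, aaaaa, aaaab, aaaba, aaabb, aabaa, aabab, aabba, aabbb, abaaa, abaab, ababa, ababb, abbaa, abbab, abbba, abbbb, baaab, baaba, baabb, babaa, babab, babba, babbb, bbaaa, bbaab, bbaba, bbabb, bbbaa, bbbab, bbbba, bbbbb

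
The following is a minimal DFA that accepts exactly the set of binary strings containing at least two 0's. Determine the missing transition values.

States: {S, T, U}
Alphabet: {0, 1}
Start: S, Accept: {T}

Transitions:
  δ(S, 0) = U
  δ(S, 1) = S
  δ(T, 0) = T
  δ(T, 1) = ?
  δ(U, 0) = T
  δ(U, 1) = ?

From the language and accept set, identify what each state tracks — S: zero 0's seen; T: ≥ two 0's seen; U: one 0 seen.
Each missing δ(q, a) is the state matching the new tracked value after reading a.
δ(T, 1) = T; δ(U, 1) = U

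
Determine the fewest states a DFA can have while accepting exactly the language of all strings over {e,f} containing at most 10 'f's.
By Myhill–Nerode, count the distinguishable equivalence classes: 12 classes — having seen 0, 1, …, 10, or >10 copies of 'f'; counts 0 through 10 are accepting and >10 is dead.
12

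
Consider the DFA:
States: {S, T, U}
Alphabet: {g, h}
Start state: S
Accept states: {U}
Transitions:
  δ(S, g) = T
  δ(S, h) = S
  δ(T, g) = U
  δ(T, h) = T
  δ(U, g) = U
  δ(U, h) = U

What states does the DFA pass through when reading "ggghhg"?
read 'g': S → T
  read 'g': T → U
  read 'g': U → U
  read 'h': U → U
  read 'h': U → U
  read 'g': U → U
S -> T -> U -> U -> U -> U -> U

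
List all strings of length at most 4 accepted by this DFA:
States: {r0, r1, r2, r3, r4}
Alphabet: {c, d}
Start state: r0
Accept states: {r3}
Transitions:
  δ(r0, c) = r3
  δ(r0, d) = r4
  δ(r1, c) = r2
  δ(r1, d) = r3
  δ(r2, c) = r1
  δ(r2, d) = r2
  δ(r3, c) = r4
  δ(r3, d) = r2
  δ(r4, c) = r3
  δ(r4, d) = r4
c, dc, ccc, ddc, ccdc, cdcd, dccc, dddc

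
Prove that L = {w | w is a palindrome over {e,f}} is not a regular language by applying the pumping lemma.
Assume L is regular with pumping length p. Idea: pumping the leading e-block breaks the symmetry.
Choose s = e^p f e^p (a palindrome of length 2p+1 ≥ p). By the pumping lemma, s = xyz with |xy| ≤ p, |y| > 0, so y = e^k with k > 0 (xy lies entirely in the first e^p). Then xy²z = e^(p+k) f e^p, which is not a palindrome since p+k ≠ p.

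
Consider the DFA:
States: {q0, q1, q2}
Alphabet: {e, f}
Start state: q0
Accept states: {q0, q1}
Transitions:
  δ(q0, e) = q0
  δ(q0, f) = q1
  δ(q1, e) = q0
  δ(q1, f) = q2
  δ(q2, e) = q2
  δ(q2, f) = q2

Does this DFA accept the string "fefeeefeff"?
Processing string "fefeeefeff":
  q0 --f--> q1
  q1 --e--> q0
  q0 --f--> q1
  q1 --e--> q0
  q0 --e--> q0
  q0 --e--> q0
  q0 --f--> q1
  q1 --e--> q0
  q0 --f--> q1
  q1 --f--> q2
Final state: q2
Accept states: {q0, q1}
No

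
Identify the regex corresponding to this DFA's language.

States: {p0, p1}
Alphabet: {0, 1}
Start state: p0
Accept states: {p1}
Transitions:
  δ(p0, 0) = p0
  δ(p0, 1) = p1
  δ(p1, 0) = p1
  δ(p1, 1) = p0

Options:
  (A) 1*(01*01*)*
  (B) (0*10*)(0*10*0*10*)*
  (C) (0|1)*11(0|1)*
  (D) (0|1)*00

Check each option against the DFA on short strings; one disagreement eliminates an option:
  (A) 1*(01*01*)*: on ε the DFA stays in p0 and rejects (p0 ∉ Accept), but the regex matches it → eliminate
  (B) (0*10*)(0*10*0*10*)*: agrees with the DFA on every string of length ≤ 6
  (C) (0|1)*11(0|1)*: on '1' the DFA goes p0 → p1 and accepts (p1 ∈ Accept), but the regex does not match it → eliminate
  (D) (0|1)*00: on '1' the DFA goes p0 → p1 and accepts (p1 ∈ Accept), but the regex does not match it → eliminate
Only (B) is consistent with the DFA.
(B) (0*10*)(0*10*0*10*)*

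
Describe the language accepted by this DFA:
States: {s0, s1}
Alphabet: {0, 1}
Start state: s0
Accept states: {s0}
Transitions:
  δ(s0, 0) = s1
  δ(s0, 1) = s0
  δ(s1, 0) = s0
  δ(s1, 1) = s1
Testing a few strings:
  '1' → accept
  '100' → accept
  '101' → reject
  '01' → reject
State roles: s0=even number of 0's so far; s1=odd number of 0's so far
All binary strings with an even number of 0's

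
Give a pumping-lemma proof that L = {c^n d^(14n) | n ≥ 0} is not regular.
Assume L is regular with pumping length p. Idea: pumping the c-block breaks the 1:14 ratio.
Choose s = c^p d^(14p) (length 15p ≥ p). By the pumping lemma, s = xyz with |xy| ≤ p, |y| > 0, so y = c^k with k ≥ 1. Then xy²z = c^(p+k) d^(14p). For this to be in L we would need 14p = 14(p+k), i.e. 14k = 0, contradicting k ≥ 1. So xy²z ∉ L.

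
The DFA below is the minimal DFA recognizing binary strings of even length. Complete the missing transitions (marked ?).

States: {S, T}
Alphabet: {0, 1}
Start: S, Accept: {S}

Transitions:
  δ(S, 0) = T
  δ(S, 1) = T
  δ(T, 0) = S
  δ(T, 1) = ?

From the language and accept set, identify what each state tracks — S: even length so far; T: odd length so far.
Each missing δ(q, a) is the state matching the new tracked value after reading a.
δ(T, 1) = S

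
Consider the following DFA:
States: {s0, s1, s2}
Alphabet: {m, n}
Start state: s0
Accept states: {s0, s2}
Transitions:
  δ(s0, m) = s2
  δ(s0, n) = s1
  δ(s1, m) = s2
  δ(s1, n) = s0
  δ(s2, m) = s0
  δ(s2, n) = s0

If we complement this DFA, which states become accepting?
Complement accept states = All states \ Original accept states
= {s0, s1, s2} \ {s0, s2}
{s1}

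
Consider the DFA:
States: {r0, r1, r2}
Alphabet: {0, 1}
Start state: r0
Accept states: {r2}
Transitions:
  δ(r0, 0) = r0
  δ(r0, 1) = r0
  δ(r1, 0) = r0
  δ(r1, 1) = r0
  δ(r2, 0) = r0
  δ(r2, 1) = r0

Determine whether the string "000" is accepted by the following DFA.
Processing string "000":
  r0 --0--> r0
  r0 --0--> r0
  r0 --0--> r0
Final state: r0
Accept states: {r2}
No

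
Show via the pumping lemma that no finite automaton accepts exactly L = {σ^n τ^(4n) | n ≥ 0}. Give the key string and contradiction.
Assume L is regular with pumping length p. Idea: pumping the σ-block breaks the 1:4 ratio.
Choose s = σ^p τ^(4p) (length 5p ≥ p). By the pumping lemma, s = xyz with |xy| ≤ p, |y| > 0, so y = σ^k with k ≥ 1. Then xy²z = σ^(p+k) τ^(4p). For this to be in L we would need 4p = 4(p+k), i.e. 4k = 0, contradicting k ≥ 1. So xy²z ∉ L.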